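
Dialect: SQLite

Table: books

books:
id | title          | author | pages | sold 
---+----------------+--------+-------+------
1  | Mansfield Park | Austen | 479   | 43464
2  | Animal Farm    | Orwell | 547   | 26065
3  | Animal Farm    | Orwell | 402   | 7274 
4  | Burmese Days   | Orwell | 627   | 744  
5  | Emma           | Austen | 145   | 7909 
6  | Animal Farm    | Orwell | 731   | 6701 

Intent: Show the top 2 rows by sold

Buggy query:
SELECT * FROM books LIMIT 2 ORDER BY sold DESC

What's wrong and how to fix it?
Bug: ORDER BY cannot follow LIMIT; LIMIT is the final clause

Fix: Sort with ORDER BY, then apply LIMIT

Corrected query:
SELECT * FROM books ORDER BY sold DESC LIMIT 2

Result:
id | title          | author | pages | sold 
---+----------------+--------+-------+------
1  | Mansfield Park | Austen | 479   | 43464
2  | Animal Farm    | Orwell | 547   | 26065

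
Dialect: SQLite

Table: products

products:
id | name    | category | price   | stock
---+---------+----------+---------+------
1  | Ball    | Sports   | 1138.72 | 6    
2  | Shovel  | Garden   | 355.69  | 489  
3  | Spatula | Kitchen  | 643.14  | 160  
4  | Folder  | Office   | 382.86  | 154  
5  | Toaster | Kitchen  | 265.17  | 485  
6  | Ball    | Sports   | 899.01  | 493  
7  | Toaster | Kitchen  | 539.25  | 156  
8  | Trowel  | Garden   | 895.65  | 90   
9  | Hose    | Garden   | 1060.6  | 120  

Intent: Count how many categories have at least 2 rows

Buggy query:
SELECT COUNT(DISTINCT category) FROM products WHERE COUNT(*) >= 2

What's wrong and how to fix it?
Bug: WHERE filters individual rows, not groups, so a group-level COUNT is invalid there

Fix: Use a subquery that GROUPs and filters with HAVING, then count its rows

Corrected query:
SELECT COUNT(*) FROM (SELECT category FROM products GROUP BY category HAVING COUNT(*) >= 2)

Result:
COUNT(*)
--------
3       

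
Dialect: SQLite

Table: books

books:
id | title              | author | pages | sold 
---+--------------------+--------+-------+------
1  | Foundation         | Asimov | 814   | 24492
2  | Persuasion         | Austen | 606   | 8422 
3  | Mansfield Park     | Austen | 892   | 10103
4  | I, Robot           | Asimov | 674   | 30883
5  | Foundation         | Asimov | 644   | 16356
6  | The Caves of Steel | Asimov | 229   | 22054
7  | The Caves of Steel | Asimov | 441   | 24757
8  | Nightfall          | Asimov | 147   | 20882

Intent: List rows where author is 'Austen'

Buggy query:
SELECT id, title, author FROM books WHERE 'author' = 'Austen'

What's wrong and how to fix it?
Bug: 'author' in single quotes is a string literal, not the column; the comparison is literal-vs-literal and never true

Fix: Reference the column as author without single quotes

Corrected query:
SELECT id, title, author FROM books WHERE author = 'Austen'

Result:
id | title          | author
---+----------------+-------
2  | Persuasion     | Austen
3  | Mansfield Park | Austen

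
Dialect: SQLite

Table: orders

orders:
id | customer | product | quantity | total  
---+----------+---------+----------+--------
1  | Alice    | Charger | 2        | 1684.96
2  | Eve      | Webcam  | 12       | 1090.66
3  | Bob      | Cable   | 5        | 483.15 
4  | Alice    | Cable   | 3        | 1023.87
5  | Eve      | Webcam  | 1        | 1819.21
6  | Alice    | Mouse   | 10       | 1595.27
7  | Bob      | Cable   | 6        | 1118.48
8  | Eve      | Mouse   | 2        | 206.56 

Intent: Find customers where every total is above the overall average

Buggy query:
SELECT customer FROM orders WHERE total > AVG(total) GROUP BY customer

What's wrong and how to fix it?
Bug: AVG() is an aggregate; it can't sit directly in WHERE

Fix: Compute the overall average in a scalar subquery and compare each group's MIN against it in HAVING

Corrected query:
SELECT customer FROM orders GROUP BY customer HAVING MIN(total) > (SELECT AVG(total) FROM orders)

Result:
(no rows)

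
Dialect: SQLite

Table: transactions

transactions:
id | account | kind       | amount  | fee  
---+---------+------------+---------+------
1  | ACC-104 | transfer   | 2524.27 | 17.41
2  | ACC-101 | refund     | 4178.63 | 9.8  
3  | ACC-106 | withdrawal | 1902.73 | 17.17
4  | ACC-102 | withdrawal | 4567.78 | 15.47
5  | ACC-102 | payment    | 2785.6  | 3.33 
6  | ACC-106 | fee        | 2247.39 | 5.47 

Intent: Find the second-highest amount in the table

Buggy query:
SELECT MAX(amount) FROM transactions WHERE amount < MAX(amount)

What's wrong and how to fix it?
Bug: MAX(amount) on the right of the comparison is an aggregate-in-WHERE error

Fix: Compute the overall MAX in a subquery, then take MAX of rows below it

Corrected query:
SELECT MAX(amount) FROM transactions WHERE amount < (SELECT MAX(amount) FROM transactions)

Result:
MAX(amount)
-----------
4178.63    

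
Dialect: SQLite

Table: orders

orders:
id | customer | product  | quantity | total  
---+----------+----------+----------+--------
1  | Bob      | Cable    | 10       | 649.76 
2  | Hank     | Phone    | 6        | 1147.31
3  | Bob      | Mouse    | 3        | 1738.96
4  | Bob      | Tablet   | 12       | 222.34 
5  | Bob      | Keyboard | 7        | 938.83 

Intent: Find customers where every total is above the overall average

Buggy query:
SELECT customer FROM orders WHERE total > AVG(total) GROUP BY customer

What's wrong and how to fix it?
Bug: WHERE evaluates per row before aggregation, so AVG() is unavailable

Fix: Use a subquery for AVG and a HAVING MIN(...) filter so the condition holds for every row in the group

Corrected query:
SELECT customer FROM orders GROUP BY customer HAVING MIN(total) > (SELECT AVG(total) FROM orders)

Result:
customer
--------
Hank    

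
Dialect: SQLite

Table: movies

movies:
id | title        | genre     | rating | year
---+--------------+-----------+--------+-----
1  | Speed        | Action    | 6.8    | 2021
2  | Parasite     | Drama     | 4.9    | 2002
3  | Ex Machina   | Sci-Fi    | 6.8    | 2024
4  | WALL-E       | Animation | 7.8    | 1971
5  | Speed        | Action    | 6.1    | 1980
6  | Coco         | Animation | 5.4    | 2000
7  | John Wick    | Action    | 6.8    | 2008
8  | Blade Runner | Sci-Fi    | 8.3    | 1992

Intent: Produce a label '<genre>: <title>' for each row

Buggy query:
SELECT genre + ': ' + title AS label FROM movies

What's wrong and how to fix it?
Bug: '+' is numeric addition; on text columns SQLite converts them to 0 instead of concatenating

Fix: Replace + with || to concatenate text

Corrected query:
SELECT genre || ': ' || title AS label FROM movies

Result:
label               
--------------------
Action: Speed       
Drama: Parasite     
Sci-Fi: Ex Machina  
Animation: WALL-E   
Action: Speed       
Animation: Coco     
Action: John Wick   
Sci-Fi: Blade Runner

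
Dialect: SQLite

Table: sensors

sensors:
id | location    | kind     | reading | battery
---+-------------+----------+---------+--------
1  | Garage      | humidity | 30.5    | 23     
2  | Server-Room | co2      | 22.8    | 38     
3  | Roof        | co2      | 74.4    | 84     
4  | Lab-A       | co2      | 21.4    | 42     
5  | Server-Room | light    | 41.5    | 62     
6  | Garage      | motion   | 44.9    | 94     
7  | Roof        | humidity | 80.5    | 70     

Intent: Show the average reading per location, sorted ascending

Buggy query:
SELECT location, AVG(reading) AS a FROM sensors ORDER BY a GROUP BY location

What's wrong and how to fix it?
Bug: ORDER BY appears before GROUP BY; SQL clause order requires GROUP BY first

Fix: Move ORDER BY to the end, after GROUP BY

Corrected query:
SELECT location, AVG(reading) AS a FROM sensors GROUP BY location ORDER BY a

Result:
location    | a    
------------+------
Lab-A       | 21.4 
Server-Room | 32.15
Garage      | 37.7 
Roof        | 77.45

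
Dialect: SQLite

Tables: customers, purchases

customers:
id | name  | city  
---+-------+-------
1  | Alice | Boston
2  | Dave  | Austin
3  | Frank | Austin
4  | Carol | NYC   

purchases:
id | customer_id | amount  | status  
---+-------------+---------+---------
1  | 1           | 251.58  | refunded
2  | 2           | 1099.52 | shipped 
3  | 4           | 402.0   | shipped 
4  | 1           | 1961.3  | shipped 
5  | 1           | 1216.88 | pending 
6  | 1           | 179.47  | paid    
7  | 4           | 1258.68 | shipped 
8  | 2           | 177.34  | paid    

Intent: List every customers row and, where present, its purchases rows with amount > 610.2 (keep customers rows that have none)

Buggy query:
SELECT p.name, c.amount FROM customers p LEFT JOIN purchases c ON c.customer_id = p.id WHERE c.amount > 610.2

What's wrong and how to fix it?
Bug: A WHERE condition on the right-hand table after LEFT JOIN drops unmatched parents

Fix: Move the right-table condition into the ON clause so unmatched parents are kept

Corrected query:
SELECT p.name, c.amount FROM customers p LEFT JOIN purchases c ON c.customer_id = p.id AND c.amount > 610.2

Result:
name  | amount 
------+--------
Alice | 1216.88
Alice | 1961.3 
Dave  | 1099.52
Frank | NULL   
Carol | 1258.68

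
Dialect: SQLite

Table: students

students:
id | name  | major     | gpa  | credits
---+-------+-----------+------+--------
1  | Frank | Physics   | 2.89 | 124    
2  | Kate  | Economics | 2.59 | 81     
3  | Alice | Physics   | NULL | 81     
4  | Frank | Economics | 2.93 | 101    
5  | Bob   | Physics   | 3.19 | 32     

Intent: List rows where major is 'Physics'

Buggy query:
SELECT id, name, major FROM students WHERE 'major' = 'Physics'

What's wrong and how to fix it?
Bug: 'major' in single quotes is a string literal, not the column; the comparison is literal-vs-literal and never true

Fix: Remove the quotes around the column name (or use double quotes for an identifier)

Corrected query:
SELECT id, name, major FROM students WHERE major = 'Physics'

Result:
id | name  | major  
---+-------+--------
1  | Frank | Physics
3  | Alice | Physics
5  | Bob   | Physics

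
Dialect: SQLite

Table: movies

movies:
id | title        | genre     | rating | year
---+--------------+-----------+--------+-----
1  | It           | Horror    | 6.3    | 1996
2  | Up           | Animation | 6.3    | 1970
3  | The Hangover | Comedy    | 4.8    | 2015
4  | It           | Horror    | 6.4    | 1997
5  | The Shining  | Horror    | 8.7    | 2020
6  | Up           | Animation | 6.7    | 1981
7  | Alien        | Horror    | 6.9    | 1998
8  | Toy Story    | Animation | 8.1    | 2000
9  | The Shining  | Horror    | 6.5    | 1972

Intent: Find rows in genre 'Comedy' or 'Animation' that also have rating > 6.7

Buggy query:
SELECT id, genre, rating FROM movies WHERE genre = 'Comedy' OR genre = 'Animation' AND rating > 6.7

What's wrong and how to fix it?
Bug: Without parentheses, AND is evaluated before OR, so the rating filter only applies to the 'Animation' branch

Fix: Group the OR with parentheses (or use IN), then AND the threshold

Corrected query:
SELECT id, genre, rating FROM movies WHERE (genre = 'Comedy' OR genre = 'Animation') AND rating > 6.7

Result:
id | genre     | rating
---+-----------+-------
8  | Animation | 8.1   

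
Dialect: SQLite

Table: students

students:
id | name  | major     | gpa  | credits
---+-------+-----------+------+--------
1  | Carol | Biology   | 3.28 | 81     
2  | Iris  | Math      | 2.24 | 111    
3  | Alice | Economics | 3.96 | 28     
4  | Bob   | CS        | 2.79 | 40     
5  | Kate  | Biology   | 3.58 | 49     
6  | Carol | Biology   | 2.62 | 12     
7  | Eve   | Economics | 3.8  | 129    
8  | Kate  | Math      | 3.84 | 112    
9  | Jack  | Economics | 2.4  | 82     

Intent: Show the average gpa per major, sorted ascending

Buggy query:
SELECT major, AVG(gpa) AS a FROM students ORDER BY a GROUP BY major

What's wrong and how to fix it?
Bug: GROUP BY must precede ORDER BY

Fix: Move ORDER BY to the end, after GROUP BY

Corrected query:
SELECT major, AVG(gpa) AS a FROM students GROUP BY major ORDER BY a

Result:
major     | a       
----------+---------
CS        | 2.79    
Math      | 3.04    
Biology   | 3.16    
Economics | 3.386667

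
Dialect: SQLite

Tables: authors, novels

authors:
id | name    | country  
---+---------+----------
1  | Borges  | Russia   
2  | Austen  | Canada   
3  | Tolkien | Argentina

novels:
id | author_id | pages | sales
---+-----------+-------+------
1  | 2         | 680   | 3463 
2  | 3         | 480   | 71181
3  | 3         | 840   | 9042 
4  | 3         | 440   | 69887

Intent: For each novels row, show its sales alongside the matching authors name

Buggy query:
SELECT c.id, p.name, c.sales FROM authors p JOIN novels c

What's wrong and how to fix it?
Bug: Missing join condition: each novels row is matched to all authors rows instead of just its own

Fix: Add ON c.author_id = p.id to the JOIN

Corrected query:
SELECT c.id, p.name, c.sales FROM authors p JOIN novels c ON c.author_id = p.id

Result:
id | name    | sales
---+---------+------
1  | Austen  | 3463 
2  | Tolkien | 71181
3  | Tolkien | 9042 
4  | Tolkien | 69887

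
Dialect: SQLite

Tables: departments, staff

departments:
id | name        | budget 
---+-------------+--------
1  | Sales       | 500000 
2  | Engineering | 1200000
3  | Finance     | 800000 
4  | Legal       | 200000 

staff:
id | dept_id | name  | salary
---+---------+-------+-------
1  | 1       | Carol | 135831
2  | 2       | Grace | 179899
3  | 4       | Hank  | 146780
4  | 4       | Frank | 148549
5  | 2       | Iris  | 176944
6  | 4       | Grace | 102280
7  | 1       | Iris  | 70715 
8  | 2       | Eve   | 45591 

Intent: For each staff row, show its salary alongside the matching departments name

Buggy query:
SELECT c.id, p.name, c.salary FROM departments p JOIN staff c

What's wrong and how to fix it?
Bug: JOIN with no ON clause produces a cartesian product; every staff row pairs with every departments row

Fix: Specify the join condition linking the foreign key to the parent id

Corrected query:
SELECT c.id, p.name, c.salary FROM departments p JOIN staff c ON c.dept_id = p.id

Result:
id | name        | salary
---+-------------+-------
1  | Sales       | 135831
2  | Engineering | 179899
3  | Legal       | 146780
4  | Legal       | 148549
5  | Engineering | 176944
6  | Legal       | 102280
7  | Sales       | 70715 
8  | Engineering | 45591 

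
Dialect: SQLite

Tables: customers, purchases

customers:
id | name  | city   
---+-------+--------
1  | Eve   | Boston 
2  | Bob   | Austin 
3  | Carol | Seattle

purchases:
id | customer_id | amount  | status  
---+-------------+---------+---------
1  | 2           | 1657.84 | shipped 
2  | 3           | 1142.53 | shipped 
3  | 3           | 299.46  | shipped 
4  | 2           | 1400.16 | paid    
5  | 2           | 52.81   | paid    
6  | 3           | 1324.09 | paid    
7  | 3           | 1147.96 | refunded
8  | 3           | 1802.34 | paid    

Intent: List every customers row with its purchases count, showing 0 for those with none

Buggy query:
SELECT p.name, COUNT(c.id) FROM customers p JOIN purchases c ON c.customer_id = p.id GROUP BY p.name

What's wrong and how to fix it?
Bug: INNER JOIN drops customers rows that have no matching purchases rows

Fix: Use LEFT JOIN so parents without children still appear (COUNT(c.id) gives 0)

Corrected query:
SELECT p.name, COUNT(c.id) FROM customers p LEFT JOIN purchases c ON c.customer_id = p.id GROUP BY p.name

Result:
name  | COUNT(c.id)
------+------------
Bob   | 3          
Carol | 5          
Eve   | 0          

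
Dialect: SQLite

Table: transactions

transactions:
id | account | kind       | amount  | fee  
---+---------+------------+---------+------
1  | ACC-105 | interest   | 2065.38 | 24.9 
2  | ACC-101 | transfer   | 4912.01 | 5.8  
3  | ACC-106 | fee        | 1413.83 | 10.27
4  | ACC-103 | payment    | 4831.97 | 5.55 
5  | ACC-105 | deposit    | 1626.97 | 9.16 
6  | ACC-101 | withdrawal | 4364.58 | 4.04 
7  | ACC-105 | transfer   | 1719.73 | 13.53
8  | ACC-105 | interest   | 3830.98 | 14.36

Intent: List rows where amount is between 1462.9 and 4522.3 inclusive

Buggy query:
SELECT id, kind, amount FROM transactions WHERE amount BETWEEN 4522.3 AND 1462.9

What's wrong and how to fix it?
Bug: BETWEEN expects the lower bound first; with 4522.3 AND 1462.9 the range is empty

Fix: Swap the bounds so the smaller value comes first

Corrected query:
SELECT id, kind, amount FROM transactions WHERE amount BETWEEN 1462.9 AND 4522.3

Result:
id | kind       | amount 
---+------------+--------
1  | interest   | 2065.38
5  | deposit    | 1626.97
6  | withdrawal | 4364.58
7  | transfer   | 1719.73
8  | interest   | 3830.98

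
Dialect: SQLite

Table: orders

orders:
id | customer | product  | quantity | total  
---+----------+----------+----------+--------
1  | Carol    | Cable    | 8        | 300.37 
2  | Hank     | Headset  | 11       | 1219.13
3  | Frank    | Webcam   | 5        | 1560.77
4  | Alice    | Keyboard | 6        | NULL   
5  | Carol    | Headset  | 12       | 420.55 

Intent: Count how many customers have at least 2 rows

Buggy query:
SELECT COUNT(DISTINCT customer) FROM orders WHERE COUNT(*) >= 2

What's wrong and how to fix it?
Bug: COUNT(*) cannot appear in WHERE; the per-group count doesn't exist yet

Fix: Use a subquery that GROUPs and filters with HAVING, then count its rows

Corrected query:
SELECT COUNT(*) FROM (SELECT customer FROM orders GROUP BY customer HAVING COUNT(*) >= 2)

Result:
COUNT(*)
--------
1       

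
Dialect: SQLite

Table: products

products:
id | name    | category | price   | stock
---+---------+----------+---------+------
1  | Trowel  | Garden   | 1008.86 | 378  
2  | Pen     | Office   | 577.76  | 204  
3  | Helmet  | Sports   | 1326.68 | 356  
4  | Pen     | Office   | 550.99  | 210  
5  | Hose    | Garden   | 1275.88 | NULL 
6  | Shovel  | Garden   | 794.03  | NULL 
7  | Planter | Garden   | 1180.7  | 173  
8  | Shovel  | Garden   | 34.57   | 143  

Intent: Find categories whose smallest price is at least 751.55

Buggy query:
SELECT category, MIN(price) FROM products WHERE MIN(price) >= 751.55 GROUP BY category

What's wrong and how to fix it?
Bug: Aggregates like MIN are computed per group after WHERE runs

Fix: Use HAVING for the per-group MIN condition

Corrected query:
SELECT category, MIN(price) FROM products GROUP BY category HAVING MIN(price) >= 751.55

Result:
category | MIN(price)
---------+-----------
Sports   | 1326.68   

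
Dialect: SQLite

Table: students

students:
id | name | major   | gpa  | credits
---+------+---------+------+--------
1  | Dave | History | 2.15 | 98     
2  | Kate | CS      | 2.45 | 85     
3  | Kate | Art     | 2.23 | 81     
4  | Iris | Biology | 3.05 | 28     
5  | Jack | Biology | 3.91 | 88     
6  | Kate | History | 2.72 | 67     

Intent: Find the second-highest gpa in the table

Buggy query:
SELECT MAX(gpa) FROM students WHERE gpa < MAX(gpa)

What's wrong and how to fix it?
Bug: MAX(gpa) on the right of the comparison is an aggregate-in-WHERE error

Fix: Put the inner MAX in a scalar subquery

Corrected query:
SELECT MAX(gpa) FROM students WHERE gpa < (SELECT MAX(gpa) FROM students)

Result:
MAX(gpa)
--------
3.05    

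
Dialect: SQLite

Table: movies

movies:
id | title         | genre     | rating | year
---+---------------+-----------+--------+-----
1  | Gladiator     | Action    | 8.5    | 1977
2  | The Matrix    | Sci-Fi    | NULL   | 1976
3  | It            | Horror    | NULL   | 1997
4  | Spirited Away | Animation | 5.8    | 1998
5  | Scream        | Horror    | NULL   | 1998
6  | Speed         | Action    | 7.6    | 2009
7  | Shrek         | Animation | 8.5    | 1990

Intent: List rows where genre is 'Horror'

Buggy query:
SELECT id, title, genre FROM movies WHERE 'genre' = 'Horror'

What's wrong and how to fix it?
Bug: 'genre' in single quotes is a string literal, not the column; the comparison is literal-vs-literal and never true

Fix: Remove the quotes around the column name (or use double quotes for an identifier)

Corrected query:
SELECT id, title, genre FROM movies WHERE genre = 'Horror'

Result:
id | title  | genre 
---+--------+-------
3  | It     | Horror
5  | Scream | Horror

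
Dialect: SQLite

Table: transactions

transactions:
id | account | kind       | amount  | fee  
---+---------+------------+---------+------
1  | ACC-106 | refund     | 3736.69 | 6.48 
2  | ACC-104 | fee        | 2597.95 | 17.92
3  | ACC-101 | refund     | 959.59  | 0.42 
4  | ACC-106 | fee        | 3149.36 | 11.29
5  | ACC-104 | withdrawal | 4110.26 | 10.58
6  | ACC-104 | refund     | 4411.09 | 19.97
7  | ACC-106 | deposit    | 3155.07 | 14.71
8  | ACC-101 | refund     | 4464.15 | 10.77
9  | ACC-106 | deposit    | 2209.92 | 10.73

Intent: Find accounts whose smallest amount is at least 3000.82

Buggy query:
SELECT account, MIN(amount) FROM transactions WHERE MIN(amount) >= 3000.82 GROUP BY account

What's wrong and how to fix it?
Bug: MIN() in WHERE is a misuse of aggregate

Fix: Use HAVING for the per-group MIN condition

Corrected query:
SELECT account, MIN(amount) FROM transactions GROUP BY account HAVING MIN(amount) >= 3000.82

Result:
(no rows)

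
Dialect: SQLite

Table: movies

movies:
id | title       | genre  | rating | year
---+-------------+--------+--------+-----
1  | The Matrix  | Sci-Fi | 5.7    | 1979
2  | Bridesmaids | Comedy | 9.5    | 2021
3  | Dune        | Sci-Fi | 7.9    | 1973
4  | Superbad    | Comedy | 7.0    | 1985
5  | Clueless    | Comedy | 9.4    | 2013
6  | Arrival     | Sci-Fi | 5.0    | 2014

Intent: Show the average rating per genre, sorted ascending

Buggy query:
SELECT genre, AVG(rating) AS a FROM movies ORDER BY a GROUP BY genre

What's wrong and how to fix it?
Bug: GROUP BY must precede ORDER BY

Fix: Reorder: SELECT … FROM … GROUP BY … ORDER BY …

Corrected query:
SELECT genre, AVG(rating) AS a FROM movies GROUP BY genre ORDER BY a

Result:
genre  | a       
-------+---------
Sci-Fi | 6.2     
Comedy | 8.633333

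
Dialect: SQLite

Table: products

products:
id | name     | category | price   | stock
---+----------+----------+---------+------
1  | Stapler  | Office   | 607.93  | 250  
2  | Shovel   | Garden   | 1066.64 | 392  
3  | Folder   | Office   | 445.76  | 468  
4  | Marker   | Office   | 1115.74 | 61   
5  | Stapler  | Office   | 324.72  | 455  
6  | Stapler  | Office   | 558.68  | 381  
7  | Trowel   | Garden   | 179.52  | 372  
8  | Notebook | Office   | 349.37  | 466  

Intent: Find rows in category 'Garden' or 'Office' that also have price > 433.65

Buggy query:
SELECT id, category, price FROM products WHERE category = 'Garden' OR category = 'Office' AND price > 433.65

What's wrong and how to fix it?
Bug: Without parentheses, AND is evaluated before OR, so the price filter only applies to the 'Office' branch

Fix: Group the OR with parentheses (or use IN), then AND the threshold

Corrected query:
SELECT id, category, price FROM products WHERE (category = 'Garden' OR category = 'Office') AND price > 433.65

Result:
id | category | price  
---+----------+--------
1  | Office   | 607.93 
2  | Garden   | 1066.64
3  | Office   | 445.76 
4  | Office   | 1115.74
6  | Office   | 558.68 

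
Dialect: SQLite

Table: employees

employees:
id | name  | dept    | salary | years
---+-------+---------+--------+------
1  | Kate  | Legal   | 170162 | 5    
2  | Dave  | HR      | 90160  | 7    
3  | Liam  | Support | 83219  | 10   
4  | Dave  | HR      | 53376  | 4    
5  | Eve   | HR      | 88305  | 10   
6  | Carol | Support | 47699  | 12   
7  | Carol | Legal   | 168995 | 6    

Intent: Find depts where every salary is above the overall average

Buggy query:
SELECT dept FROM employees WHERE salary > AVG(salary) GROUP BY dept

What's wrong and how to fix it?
Bug: WHERE evaluates per row before aggregation, so AVG() is unavailable

Fix: Compute the overall average in a scalar subquery and compare each group's MIN against it in HAVING

Corrected query:
SELECT dept FROM employees GROUP BY dept HAVING MIN(salary) > (SELECT AVG(salary) FROM employees)

Result:
dept 
-----
Legal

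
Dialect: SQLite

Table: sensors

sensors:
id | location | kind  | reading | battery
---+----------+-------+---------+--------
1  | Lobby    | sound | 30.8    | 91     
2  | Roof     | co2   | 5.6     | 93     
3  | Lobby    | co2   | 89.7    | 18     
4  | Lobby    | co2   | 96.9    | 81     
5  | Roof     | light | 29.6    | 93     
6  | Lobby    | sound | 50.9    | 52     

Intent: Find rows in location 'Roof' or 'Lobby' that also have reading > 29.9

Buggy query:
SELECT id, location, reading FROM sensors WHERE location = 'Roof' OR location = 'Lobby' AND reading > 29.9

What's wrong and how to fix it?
Bug: Without parentheses, AND is evaluated before OR, so the reading filter only applies to the 'Lobby' branch

Fix: Group the OR with parentheses (or use IN), then AND the threshold

Corrected query:
SELECT id, location, reading FROM sensors WHERE (location = 'Roof' OR location = 'Lobby') AND reading > 29.9

Result:
id | location | reading
---+----------+--------
1  | Lobby    | 30.8   
3  | Lobby    | 89.7   
4  | Lobby    | 96.9   
6  | Lobby    | 50.9   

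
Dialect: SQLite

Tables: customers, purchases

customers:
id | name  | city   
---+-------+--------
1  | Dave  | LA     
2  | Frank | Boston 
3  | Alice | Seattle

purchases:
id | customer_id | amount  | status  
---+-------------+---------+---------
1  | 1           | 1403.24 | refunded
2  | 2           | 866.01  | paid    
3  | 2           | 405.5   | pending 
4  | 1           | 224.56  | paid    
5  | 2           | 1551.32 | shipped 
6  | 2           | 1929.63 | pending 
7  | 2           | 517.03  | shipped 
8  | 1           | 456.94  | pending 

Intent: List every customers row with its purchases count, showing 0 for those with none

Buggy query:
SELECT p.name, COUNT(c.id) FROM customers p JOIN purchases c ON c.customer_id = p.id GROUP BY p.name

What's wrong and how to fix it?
Bug: INNER JOIN drops customers rows that have no matching purchases rows

Fix: Switch to LEFT JOIN to retain unmatched parent rows

Corrected query:
SELECT p.name, COUNT(c.id) FROM customers p LEFT JOIN purchases c ON c.customer_id = p.id GROUP BY p.name

Result:
name  | COUNT(c.id)
------+------------
Alice | 0          
Dave  | 3          
Frank | 5          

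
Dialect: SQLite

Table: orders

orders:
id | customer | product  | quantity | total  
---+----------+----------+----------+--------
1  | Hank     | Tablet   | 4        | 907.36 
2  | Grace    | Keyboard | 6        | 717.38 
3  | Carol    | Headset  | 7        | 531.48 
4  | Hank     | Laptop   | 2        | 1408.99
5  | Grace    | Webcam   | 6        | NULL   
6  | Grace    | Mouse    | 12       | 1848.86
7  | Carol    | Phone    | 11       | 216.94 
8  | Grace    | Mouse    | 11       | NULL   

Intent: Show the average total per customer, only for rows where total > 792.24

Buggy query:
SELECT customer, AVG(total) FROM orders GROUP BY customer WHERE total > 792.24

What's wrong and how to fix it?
Bug: WHERE cannot follow GROUP BY

Fix: Move the WHERE clause before GROUP BY

Corrected query:
SELECT customer, AVG(total) FROM orders WHERE total > 792.24 GROUP BY customer

Result:
customer | AVG(total)
---------+-----------
Grace    | 1848.86   
Hank     | 1158.175  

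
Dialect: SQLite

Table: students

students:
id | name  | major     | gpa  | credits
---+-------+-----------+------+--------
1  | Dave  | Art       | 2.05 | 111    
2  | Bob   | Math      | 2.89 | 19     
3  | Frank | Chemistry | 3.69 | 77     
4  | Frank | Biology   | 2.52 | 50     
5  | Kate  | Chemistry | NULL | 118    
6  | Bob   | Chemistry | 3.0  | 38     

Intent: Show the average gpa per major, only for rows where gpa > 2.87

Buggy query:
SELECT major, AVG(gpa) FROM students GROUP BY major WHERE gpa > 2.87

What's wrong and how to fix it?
Bug: WHERE cannot follow GROUP BY

Fix: Place WHERE between FROM and GROUP BY

Corrected query:
SELECT major, AVG(gpa) FROM students WHERE gpa > 2.87 GROUP BY major

Result:
major     | AVG(gpa)
----------+---------
Chemistry | 3.345   
Math      | 2.89    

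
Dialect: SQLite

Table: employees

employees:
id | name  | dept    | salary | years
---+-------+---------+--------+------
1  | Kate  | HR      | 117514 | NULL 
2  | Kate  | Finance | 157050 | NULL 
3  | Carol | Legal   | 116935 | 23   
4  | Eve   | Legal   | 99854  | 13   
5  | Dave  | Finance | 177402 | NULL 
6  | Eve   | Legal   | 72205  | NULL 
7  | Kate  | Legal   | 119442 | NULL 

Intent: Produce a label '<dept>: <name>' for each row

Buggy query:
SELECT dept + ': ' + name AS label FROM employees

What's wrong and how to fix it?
Bug: '+' is numeric addition; on text columns SQLite converts them to 0 instead of concatenating

Fix: Use the || operator for string concatenation

Corrected query:
SELECT dept || ': ' || name AS label FROM employees

Result:
label        
-------------
HR: Kate     
Finance: Kate
Legal: Carol 
Legal: Eve   
Finance: Dave
Legal: Eve   
Legal: Kate  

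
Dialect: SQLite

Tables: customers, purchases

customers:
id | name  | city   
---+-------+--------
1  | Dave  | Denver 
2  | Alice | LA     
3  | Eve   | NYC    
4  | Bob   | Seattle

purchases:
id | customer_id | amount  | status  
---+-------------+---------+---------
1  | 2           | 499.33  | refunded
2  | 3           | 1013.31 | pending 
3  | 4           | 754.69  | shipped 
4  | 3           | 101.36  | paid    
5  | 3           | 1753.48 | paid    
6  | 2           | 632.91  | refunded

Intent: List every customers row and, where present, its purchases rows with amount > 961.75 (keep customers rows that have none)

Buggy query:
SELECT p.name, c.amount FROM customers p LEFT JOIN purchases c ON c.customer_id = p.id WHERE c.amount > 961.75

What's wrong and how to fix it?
Bug: Filtering c.amount in WHERE discards the NULL rows produced by LEFT JOIN, turning it into an inner join

Fix: Put 'c.amount > 961.75' in the JOIN's ON clause instead of WHERE

Corrected query:
SELECT p.name, c.amount FROM customers p LEFT JOIN purchases c ON c.customer_id = p.id AND c.amount > 961.75

Result:
name  | amount 
------+--------
Dave  | NULL   
Alice | NULL   
Eve   | 1013.31
Eve   | 1753.48
Bob   | NULL   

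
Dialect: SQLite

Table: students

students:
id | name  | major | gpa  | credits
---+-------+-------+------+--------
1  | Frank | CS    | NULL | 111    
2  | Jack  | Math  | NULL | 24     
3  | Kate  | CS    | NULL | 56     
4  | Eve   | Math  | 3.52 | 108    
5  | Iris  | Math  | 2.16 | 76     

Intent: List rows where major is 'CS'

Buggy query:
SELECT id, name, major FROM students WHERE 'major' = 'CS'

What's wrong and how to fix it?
Bug: Single quotes denote string literals in SQL; the column name is being compared as a constant string

Fix: Reference the column as major without single quotes

Corrected query:
SELECT id, name, major FROM students WHERE major = 'CS'

Result:
id | name  | major
---+-------+------
1  | Frank | CS   
3  | Kate  | CS   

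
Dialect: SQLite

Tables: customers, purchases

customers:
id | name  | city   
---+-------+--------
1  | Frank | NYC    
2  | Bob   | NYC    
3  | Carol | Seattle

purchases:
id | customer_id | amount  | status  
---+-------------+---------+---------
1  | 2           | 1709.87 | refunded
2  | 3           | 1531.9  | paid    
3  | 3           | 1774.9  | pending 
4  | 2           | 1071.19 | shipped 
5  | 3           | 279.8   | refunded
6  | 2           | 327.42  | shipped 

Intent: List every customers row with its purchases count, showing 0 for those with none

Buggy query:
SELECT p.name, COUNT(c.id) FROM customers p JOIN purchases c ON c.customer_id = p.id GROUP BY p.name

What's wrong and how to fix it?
Bug: An inner join excludes parents with zero children

Fix: Switch to LEFT JOIN to retain unmatched parent rows

Corrected query:
SELECT p.name, COUNT(c.id) FROM customers p LEFT JOIN purchases c ON c.customer_id = p.id GROUP BY p.name

Result:
name  | COUNT(c.id)
------+------------
Bob   | 3          
Carol | 3          
Frank | 0          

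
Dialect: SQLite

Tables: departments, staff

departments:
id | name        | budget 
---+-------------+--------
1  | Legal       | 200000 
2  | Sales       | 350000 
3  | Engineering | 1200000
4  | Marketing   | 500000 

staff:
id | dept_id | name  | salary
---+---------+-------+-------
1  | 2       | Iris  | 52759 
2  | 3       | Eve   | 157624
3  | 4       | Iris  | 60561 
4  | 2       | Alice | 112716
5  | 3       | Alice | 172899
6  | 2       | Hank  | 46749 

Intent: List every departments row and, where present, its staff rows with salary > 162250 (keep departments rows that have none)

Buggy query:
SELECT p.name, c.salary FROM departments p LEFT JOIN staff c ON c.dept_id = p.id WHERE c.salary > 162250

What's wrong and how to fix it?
Bug: Filtering c.salary in WHERE discards the NULL rows produced by LEFT JOIN, turning it into an inner join

Fix: Move the right-table condition into the ON clause so unmatched parents are kept

Corrected query:
SELECT p.name, c.salary FROM departments p LEFT JOIN staff c ON c.dept_id = p.id AND c.salary > 162250

Result:
name        | salary
------------+-------
Legal       | NULL  
Sales       | NULL  
Engineering | 172899
Marketing   | NULL  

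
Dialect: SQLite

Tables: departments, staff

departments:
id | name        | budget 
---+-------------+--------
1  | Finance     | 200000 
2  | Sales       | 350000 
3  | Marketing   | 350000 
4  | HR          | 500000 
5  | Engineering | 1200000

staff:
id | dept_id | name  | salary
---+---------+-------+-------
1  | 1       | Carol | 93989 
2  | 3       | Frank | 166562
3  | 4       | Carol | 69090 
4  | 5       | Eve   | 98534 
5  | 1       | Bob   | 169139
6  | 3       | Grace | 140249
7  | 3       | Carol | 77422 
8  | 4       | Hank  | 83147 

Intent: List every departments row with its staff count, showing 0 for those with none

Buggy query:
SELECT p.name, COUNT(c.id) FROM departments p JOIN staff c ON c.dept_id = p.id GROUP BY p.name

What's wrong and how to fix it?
Bug: INNER JOIN drops departments rows that have no matching staff rows

Fix: Switch to LEFT JOIN to retain unmatched parent rows

Corrected query:
SELECT p.name, COUNT(c.id) FROM departments p LEFT JOIN staff c ON c.dept_id = p.id GROUP BY p.name

Result:
name        | COUNT(c.id)
------------+------------
Engineering | 1          
Finance     | 2          
HR          | 2          
Marketing   | 3          
Sales       | 0          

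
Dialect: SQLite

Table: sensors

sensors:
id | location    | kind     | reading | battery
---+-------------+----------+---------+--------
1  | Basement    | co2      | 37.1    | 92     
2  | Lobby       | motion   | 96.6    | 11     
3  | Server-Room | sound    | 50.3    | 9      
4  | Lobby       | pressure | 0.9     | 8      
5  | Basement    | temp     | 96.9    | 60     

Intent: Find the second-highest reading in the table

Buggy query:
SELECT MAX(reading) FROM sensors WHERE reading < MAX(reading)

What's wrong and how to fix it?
Bug: MAX(reading) on the right of the comparison is an aggregate-in-WHERE error

Fix: Put the inner MAX in a scalar subquery

Corrected query:
SELECT MAX(reading) FROM sensors WHERE reading < (SELECT MAX(reading) FROM sensors)

Result:
MAX(reading)
------------
96.6        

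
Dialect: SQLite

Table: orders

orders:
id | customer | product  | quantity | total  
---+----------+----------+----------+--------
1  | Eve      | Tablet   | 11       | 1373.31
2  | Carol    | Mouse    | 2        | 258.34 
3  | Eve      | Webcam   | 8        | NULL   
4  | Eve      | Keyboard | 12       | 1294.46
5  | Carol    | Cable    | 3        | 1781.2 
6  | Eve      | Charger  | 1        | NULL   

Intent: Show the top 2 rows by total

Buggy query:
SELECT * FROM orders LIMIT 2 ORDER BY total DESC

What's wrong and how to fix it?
Bug: LIMIT must come after ORDER BY

Fix: Swap the clauses: ORDER BY first, then LIMIT

Corrected query:
SELECT * FROM orders ORDER BY total DESC LIMIT 2

Result:
id | customer | product | quantity | total  
---+----------+---------+----------+--------
5  | Carol    | Cable   | 3        | 1781.2 
1  | Eve      | Tablet  | 11       | 1373.31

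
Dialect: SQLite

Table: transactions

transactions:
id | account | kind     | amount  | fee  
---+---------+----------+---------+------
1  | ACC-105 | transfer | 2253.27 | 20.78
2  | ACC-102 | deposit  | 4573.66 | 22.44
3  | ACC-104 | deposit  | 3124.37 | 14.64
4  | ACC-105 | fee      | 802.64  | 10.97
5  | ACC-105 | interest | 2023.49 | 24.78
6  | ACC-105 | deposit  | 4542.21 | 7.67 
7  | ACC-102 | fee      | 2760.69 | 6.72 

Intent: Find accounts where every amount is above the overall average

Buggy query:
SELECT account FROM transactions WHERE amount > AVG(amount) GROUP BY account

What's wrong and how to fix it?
Bug: WHERE evaluates per row before aggregation, so AVG() is unavailable

Fix: Compute the overall average in a scalar subquery and compare each group's MIN against it in HAVING

Corrected query:
SELECT account FROM transactions GROUP BY account HAVING MIN(amount) > (SELECT AVG(amount) FROM transactions)

Result:
account
-------
ACC-104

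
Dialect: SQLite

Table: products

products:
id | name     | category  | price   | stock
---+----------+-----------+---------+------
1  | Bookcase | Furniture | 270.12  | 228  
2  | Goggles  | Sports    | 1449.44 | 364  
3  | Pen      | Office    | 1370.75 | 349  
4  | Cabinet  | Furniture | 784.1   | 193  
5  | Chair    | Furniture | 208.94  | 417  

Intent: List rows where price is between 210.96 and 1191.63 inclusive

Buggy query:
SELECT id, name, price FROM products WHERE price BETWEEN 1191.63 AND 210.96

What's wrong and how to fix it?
Bug: The bounds are reversed; BETWEEN a AND b requires a <= b to match anything

Fix: Write BETWEEN 210.96 AND 1191.63

Corrected query:
SELECT id, name, price FROM products WHERE price BETWEEN 210.96 AND 1191.63

Result:
id | name     | price 
---+----------+-------
1  | Bookcase | 270.12
4  | Cabinet  | 784.1 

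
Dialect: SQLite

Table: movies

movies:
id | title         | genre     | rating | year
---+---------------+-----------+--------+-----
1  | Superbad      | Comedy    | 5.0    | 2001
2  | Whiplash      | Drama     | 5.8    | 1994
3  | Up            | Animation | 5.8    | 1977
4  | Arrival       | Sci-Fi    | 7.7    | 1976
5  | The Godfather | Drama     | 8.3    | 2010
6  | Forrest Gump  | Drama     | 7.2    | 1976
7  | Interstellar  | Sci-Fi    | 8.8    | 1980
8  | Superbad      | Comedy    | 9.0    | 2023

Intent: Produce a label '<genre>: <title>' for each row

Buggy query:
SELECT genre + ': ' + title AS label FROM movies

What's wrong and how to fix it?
Bug: SQLite uses || for string concatenation; + coerces text to numbers (yielding 0)

Fix: Replace + with || to concatenate text

Corrected query:
SELECT genre || ': ' || title AS label FROM movies

Result:
label               
--------------------
Comedy: Superbad    
Drama: Whiplash     
Animation: Up       
Sci-Fi: Arrival     
Drama: The Godfather
Drama: Forrest Gump 
Sci-Fi: Interstellar
Comedy: Superbad    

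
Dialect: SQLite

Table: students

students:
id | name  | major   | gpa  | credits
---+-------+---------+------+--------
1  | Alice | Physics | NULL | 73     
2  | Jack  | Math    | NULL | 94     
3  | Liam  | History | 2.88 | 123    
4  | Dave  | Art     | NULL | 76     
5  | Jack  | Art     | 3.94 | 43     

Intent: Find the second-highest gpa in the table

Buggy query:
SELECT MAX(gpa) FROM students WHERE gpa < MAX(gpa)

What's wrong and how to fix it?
Bug: The inner MAX is an aggregate inside WHERE, which is not allowed

Fix: Put the inner MAX in a scalar subquery

Corrected query:
SELECT MAX(gpa) FROM students WHERE gpa < (SELECT MAX(gpa) FROM students)

Result:
MAX(gpa)
--------
2.88    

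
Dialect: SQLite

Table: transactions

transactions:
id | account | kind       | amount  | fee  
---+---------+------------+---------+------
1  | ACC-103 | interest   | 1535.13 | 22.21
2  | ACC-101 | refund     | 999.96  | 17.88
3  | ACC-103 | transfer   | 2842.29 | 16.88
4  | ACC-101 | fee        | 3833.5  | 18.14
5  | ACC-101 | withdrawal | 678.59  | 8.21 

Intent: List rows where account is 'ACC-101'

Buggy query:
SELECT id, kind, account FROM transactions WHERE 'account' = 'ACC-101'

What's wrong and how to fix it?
Bug: 'account' in single quotes is a string literal, not the column; the comparison is literal-vs-literal and never true

Fix: Remove the quotes around the column name (or use double quotes for an identifier)

Corrected query:
SELECT id, kind, account FROM transactions WHERE account = 'ACC-101'

Result:
id | kind       | account
---+------------+--------
2  | refund     | ACC-101
4  | fee        | ACC-101
5  | withdrawal | ACC-101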